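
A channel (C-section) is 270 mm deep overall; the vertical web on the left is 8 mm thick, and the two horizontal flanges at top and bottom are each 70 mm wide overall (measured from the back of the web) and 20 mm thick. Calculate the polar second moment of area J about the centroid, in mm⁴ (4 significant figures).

J ≈ 5.417 × 10⁷ mm⁴

Decompose the section into non-overlapping parts with the origin at the bottom-left of its bounding rectangle.
Web: 8 × 270, A = 2 160 mm², y = 135 mm, Ī = 13 122 000 mm⁴.
Top flange (beyond web): 62 × 20, A = 1 240 mm², y = 260 mm, Ī = 41333.3 mm⁴.
Bottom flange (beyond web): 62 × 20, A = 1 240 mm², y = 10 mm, Ī = 41333.3 mm⁴.
By symmetry the centroid is at mid-height, ȳ = 135 mm.
Transfer each piece to the centroidal x-axis using Ī + A·d² with d = y − 135:
  web: d = 0 mm → contributes +13 122 000 mm⁴
  top flange (beyond web): d = 125 mm → contributes +19 416 333 mm⁴
  bottom flange (beyond web): d = -125 mm → contributes +19 416 333 mm⁴
Total I = 51 954 667 mm⁴.
For the y-axis: x̄ = 22.7069 mm.
Repeating about the centroidal y-axis gives I_y = 2 220 188 mm⁴.
Polar second moment: J = I_x + I_y = 54 174 855 mm⁴.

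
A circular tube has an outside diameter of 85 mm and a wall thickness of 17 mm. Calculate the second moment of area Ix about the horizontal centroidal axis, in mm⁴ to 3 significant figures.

Ix ≈ 2.23 × 10⁶ mm⁴

Treat the section as a set of non-overlapping primitives; coordinates are from the bounding-box lower-left.
Outer circle: ⌀85, A = 5674.5 mm², y = 42.5 mm, Ī = 2 562 392 mm⁴.
Bore (subtracted): ⌀51, A = 2042.8 mm², y = 42.5 mm, Ī = 332 086 mm⁴.
By symmetry the centroid is at mid-height, ȳ = 42.5 mm.
All pieces are centred on the horizontal centroidal axis, so I = ΣĪ (holes subtracted) = 2 230 306 mm⁴.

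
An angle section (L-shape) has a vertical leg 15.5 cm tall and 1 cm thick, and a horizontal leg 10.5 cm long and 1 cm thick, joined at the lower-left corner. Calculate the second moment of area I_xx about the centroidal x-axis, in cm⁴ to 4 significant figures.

Break the section into simple shapes (no overlaps), measuring from the bottom-left corner of the bounding box.
Vertical leg: 1 × 15.5, A = 15.5 cm², y = 7.75 cm, Ī = 310.323 cm⁴.
Horizontal leg (remainder): 9.5 × 1, A = 9.5 cm², y = 0.5 cm, Ī = 0.791667 cm⁴.
Centroid: ȳ = ΣA·y / ΣA = 4.995 cm.
Transfer each piece to the centroidal x-axis using Ī + A·d² with d = y − 4.995:
  vertical leg: d = 2.755 cm → contributes +427.968 cm⁴
  horizontal leg (remainder): d = -4.495 cm → contributes +192.739 cm⁴
Total I = 620.708 cm⁴.

I_xx ≈ 620.7 cm⁴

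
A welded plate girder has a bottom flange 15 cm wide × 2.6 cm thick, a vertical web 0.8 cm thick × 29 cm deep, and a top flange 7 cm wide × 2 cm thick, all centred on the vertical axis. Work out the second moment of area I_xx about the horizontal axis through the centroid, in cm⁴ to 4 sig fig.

Treat the section as a set of non-overlapping primitives; coordinates are from the bounding-box lower-left.
Bottom plate: 15 × 2.6, A = 39 cm², y = 1.3 cm, Ī = 21.97 cm⁴.
Web plate: 0.8 × 29, A = 23.2 cm², y = 17.1 cm, Ī = 1625.93 cm⁴.
Top plate: 7 × 2, A = 14 cm², y = 32.6 cm, Ī = 4.66667 cm⁴.
Centroid: ȳ = ΣA·y / ΣA = 11.8612 cm.
Transfer each piece to the horizontal axis through the centroid using Ī + A·d² with d = y − 11.8612:
  bottom plate: d = -10.5612 cm → contributes +4371.95 cm⁴
  web plate: d = 5.23885 cm → contributes +2262.67 cm⁴
  top plate: d = 20.7388 cm → contributes +6026.06 cm⁴
Total I = 12660.7 cm⁴.

I_xx ≈ 1.266 × 10⁴ cm⁴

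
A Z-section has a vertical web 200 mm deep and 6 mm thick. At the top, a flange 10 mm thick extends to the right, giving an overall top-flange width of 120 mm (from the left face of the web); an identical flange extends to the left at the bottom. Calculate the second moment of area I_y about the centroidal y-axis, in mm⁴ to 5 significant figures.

I_y ≈ 1.0681 × 10⁷ mm⁴

Decompose the section into non-overlapping parts with the origin at the bottom-left of its bounding rectangle.
Web: 6 × 200, A = 1 200 mm², x = 117 mm, Ī = 3 600 mm⁴.
Top flange (beyond web): 114 × 10, A = 1 140 mm², x = 177 mm, Ī = 1 234 620 mm⁴.
Bottom flange (beyond web): 114 × 10, A = 1 140 mm², x = 57 mm, Ī = 1 234 620 mm⁴.
Centroid: x̄ = ΣA·x / ΣA = 117 mm.
Transfer each piece to the centroidal y-axis using Ī + A·d² with d = x − 117:
  web: d = 0 mm → contributes +3 600 mm⁴
  top flange (beyond web): d = 60 mm → contributes +5 338 620 mm⁴
  bottom flange (beyond web): d = -60 mm → contributes +5 338 620 mm⁴
Total I = 10 680 840 mm⁴.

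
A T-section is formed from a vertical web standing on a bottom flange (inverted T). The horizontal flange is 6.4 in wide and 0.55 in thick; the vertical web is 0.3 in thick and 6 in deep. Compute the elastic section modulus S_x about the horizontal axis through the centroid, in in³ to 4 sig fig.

S_x ≈ 3.535 in³

Split into non-overlapping primitives; take the origin at the lower-left of the bounding box.
Flange: 6.4 × 0.55, A = 3.52 in², y = 0.275 in, Ī = 0.0887333 in⁴.
Web: 0.3 × 6, A = 1.8 in², y = 3.55 in, Ī = 5.4 in⁴.
Centroid: ȳ = ΣA·y / ΣA = 1.38308 in.
Transfer each piece to the horizontal axis through the centroid using Ī + A·d² with d = y − 1.38308:
  flange: d = -1.10808 in → contributes +4.41076 in⁴
  web: d = 2.16692 in → contributes +13.852 in⁴
Total I = 18.2627 in⁴.
Extreme fibre distance c = 5.16692 in; S = I/c = 3.53455 in³.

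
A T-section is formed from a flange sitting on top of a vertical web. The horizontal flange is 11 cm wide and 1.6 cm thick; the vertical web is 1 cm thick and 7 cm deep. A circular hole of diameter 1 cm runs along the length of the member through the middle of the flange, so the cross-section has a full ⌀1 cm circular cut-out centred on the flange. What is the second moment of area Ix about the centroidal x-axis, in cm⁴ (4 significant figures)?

Break the section into simple shapes (no overlaps), measuring from the bottom-left corner of the bounding box.
Flange: 11 × 1.6, A = 17.6 cm², y = 7.8 cm, Ī = 3.75467 cm⁴.
Web: 1 × 7, A = 7 cm², y = 3.5 cm, Ī = 28.5833 cm⁴.
Hole (subtracted): ⌀1, A = 0.785398 cm², y = 7.8 cm, Ī = 0.0490874 cm⁴.
Centroid: ȳ = ΣA·y / ΣA = 6.53607 cm.
Transfer each piece to the centroidal x-axis using Ī + A·d² with d = y − 6.53607:
  flange: d = 1.26393 cm → contributes +31.871 cm⁴
  web: d = -3.03607 cm → contributes +93.1074 cm⁴
  hole: d = 1.26393 cm → contributes −1.30378 cm⁴
Total I = 123.675 cm⁴.

Ix ≈ 123.7 cm⁴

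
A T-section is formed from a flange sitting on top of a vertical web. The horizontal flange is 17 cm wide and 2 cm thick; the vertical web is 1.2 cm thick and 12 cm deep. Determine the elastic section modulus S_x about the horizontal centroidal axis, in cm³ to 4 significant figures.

Treat the section as a set of non-overlapping primitives; coordinates are from the bounding-box lower-left.
Flange: 17 × 2, A = 34 cm², y = 13 cm, Ī = 11.3333 cm⁴.
Web: 1.2 × 12, A = 14.4 cm², y = 6 cm, Ī = 172.8 cm⁴.
Centroid: ȳ = ΣA·y / ΣA = 10.9174 cm.
Transfer each piece to the horizontal centroidal axis using Ī + A·d² with d = y − 10.9174:
  flange: d = 2.08264 cm → contributes +158.805 cm⁴
  web: d = -4.91736 cm → contributes +520.998 cm⁴
Total I = 679.803 cm⁴.
Extreme fibre distance c = 10.9174 cm; S = I/c = 62.2681 cm³.

S_x ≈ 62.27 cm³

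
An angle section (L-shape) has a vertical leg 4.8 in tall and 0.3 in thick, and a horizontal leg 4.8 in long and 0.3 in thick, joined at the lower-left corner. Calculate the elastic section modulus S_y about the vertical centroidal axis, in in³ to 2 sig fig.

S_y ≈ 1.8 in³

Break the section into simple shapes (no overlaps), measuring from the bottom-left corner of the bounding box.
Vertical leg: 0.3 × 4.8, A = 1.44 in², x = 0.15 in, Ī = 0.0108 in⁴.
Horizontal leg (remainder): 4.5 × 0.3, A = 1.35 in², x = 2.55 in, Ī = 2.278 in⁴.
Centroid: x̄ = ΣA·x / ΣA = 1.311 in.
Transfer each piece to the vertical centroidal axis using Ī + A·d² with d = x − 1.311:
  vertical leg: d = -1.161 in → contributes +1.953 in⁴
  horizontal leg (remainder): d = 1.239 in → contributes +4.35 in⁴
Total I = 6.302 in⁴.
Extreme fibre distance c = 3.489 in; S = I/c = 1.806 in³.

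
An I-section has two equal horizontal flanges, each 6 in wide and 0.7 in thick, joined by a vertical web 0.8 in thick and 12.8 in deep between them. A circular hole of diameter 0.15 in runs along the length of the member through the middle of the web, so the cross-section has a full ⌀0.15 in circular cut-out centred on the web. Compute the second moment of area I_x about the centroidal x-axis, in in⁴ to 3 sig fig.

I_x ≈ 523 in⁴

Decompose the section into non-overlapping parts with the origin at the bottom-left of its bounding rectangle.
Bottom flange: 6 × 0.7, A = 4.2 in², y = 0.35 in, Ī = 0.1715 in⁴.
Web: 0.8 × 12.8, A = 10.24 in², y = 7.1 in, Ī = 139.81 in⁴.
Top flange: 6 × 0.7, A = 4.2 in², y = 13.85 in, Ī = 0.1715 in⁴.
Hole (subtracted): ⌀0.15, A = 0.017671 in², y = 7.1 in, Ī = 0.00002485 in⁴.
By symmetry the centroid is at mid-height, ȳ = 7.1 in.
Transfer each piece to the centroidal x-axis using Ī + A·d² with d = y − 7.1:
  bottom flange: d = -6.75 in → contributes +191.53 in⁴
  web: d = 0 in → contributes +139.81 in⁴
  top flange: d = 6.75 in → contributes +191.53 in⁴
  hole: d = 0 in → contributes −0.00002485 in⁴
Total I = 522.88 in⁴.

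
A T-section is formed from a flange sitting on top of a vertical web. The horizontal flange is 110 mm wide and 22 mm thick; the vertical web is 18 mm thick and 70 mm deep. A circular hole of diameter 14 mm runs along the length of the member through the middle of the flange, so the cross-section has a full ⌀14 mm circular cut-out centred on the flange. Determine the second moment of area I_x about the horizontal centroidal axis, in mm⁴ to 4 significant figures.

Decompose the section into non-overlapping parts with the origin at the bottom-left of its bounding rectangle.
Flange: 110 × 22, A = 2 420 mm², y = 81 mm, Ī = 97606.7 mm⁴.
Web: 18 × 70, A = 1 260 mm², y = 35 mm, Ī = 514 500 mm⁴.
Hole (subtracted): ⌀14, A = 153.938 mm², y = 81 mm, Ī = 1885.74 mm⁴.
Centroid: ȳ = ΣA·y / ΣA = 64.5624 mm.
Transfer each piece to the horizontal centroidal axis using Ī + A·d² with d = y − 64.5624:
  flange: d = 16.4376 mm → contributes +751 478 mm⁴
  web: d = -29.5624 mm → contributes +1 615 659 mm⁴
  hole: d = 16.4376 mm → contributes −43 479 mm⁴
Total I = 2 323 658 mm⁴.

I_x ≈ 2.324 × 10⁶ mm⁴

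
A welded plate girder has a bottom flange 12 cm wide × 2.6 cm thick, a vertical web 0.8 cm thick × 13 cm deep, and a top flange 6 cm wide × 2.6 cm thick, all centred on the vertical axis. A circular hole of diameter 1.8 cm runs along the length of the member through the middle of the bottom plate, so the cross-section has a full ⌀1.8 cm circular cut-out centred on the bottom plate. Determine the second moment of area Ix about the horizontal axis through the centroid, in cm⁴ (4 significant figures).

Break the section into simple shapes (no overlaps), measuring from the bottom-left corner of the bounding box.
Bottom plate: 12 × 2.6, A = 31.2 cm², y = 1.3 cm, Ī = 17.576 cm⁴.
Web plate: 0.8 × 13, A = 10.4 cm², y = 9.1 cm, Ī = 146.467 cm⁴.
Top plate: 6 × 2.6, A = 15.6 cm², y = 16.9 cm, Ī = 8.788 cm⁴.
Hole (subtracted): ⌀1.8, A = 2.54469 cm², y = 1.3 cm, Ī = 0.5153 cm⁴.
Centroid: ȳ = ΣA·y / ΣA = 7.23684 cm.
Transfer each piece to the horizontal axis through the centroid using Ī + A·d² with d = y − 7.23684:
  bottom plate: d = -5.93684 cm → contributes +1117.25 cm⁴
  web plate: d = 1.86316 cm → contributes +182.569 cm⁴
  top plate: d = 9.66316 cm → contributes +1465.46 cm⁴
  hole: d = -5.93684 cm → contributes −90.2057 cm⁴
Total I = 2675.08 cm⁴.

Ix ≈ 2675 cm⁴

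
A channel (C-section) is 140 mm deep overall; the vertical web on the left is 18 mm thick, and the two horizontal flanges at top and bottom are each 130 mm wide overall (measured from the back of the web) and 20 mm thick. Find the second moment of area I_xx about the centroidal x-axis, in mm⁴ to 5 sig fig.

Treat the section as a set of non-overlapping primitives; coordinates are from the bounding-box lower-left.
Web: 18 × 140, A = 2 520 mm², y = 70 mm, Ī = 4 116 000 mm⁴.
Top flange (beyond web): 112 × 20, A = 2 240 mm², y = 130 mm, Ī = 74666.67 mm⁴.
Bottom flange (beyond web): 112 × 20, A = 2 240 mm², y = 10 mm, Ī = 74666.67 mm⁴.
By symmetry the centroid is at mid-height, ȳ = 70 mm.
Transfer each piece to the centroidal x-axis using Ī + A·d² with d = y − 70:
  web: d = 0 mm → contributes +4 116 000 mm⁴
  top flange (beyond web): d = 60 mm → contributes +8 138 667 mm⁴
  bottom flange (beyond web): d = -60 mm → contributes +8 138 667 mm⁴
Total I = 20 393 333 mm⁴.

I_xx ≈ 2.0393 × 10⁷ mm⁴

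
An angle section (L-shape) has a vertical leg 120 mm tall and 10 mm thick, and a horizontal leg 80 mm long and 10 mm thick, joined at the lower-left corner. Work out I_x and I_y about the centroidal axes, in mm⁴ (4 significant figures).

I_x ≈ 2.783 × 10⁶ mm⁴, I_y ≈ 1.003 × 10⁶ mm⁴

Split into non-overlapping primitives; take the origin at the lower-left of the bounding box.
Vertical leg: 10 × 120, A = 1 200 mm², y = 60 mm, Ī = 1 440 000 mm⁴.
Horizontal leg (remainder): 70 × 10, A = 700 mm², y = 5 mm, Ī = 5833.33 mm⁴.
Centroid: ȳ = ΣA·y / ΣA = 39.7368 mm.
Transfer each piece to the centroidal x-axis using Ī + A·d² with d = y − 39.7368:
  vertical leg: d = 20.2632 mm → contributes +1 932 715 mm⁴
  horizontal leg (remainder): d = -34.7368 mm → contributes +850 487 mm⁴
Total I = 2 783 202 mm⁴.
For the y-axis: x̄ = 19.7368 mm.
Repeating about the centroidal y-axis gives I_y = 1 003 202 mm⁴.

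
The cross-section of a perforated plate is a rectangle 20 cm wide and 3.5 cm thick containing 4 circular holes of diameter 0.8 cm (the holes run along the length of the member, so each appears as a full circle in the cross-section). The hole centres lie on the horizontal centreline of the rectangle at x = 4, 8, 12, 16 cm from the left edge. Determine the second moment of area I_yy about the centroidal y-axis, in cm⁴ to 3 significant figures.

I_yy ≈ 2290 cm⁴

Treat the section as a set of non-overlapping primitives; coordinates are from the bounding-box lower-left.
Plate: 20 × 3.5, A = 70 cm², x = 10 cm, Ī = 2333.3 cm⁴.
Hole 1 (subtracted): ⌀0.8, A = 0.50265 cm², x = 4 cm, Ī = 0.020106 cm⁴.
Hole 2 (subtracted): ⌀0.8, A = 0.50265 cm², x = 8 cm, Ī = 0.020106 cm⁴.
Hole 3 (subtracted): ⌀0.8, A = 0.50265 cm², x = 12 cm, Ī = 0.020106 cm⁴.
Hole 4 (subtracted): ⌀0.8, A = 0.50265 cm², x = 16 cm, Ī = 0.020106 cm⁴.
By symmetry the centroid is at mid-width, x̄ = 10 cm.
Transfer each piece to the centroidal y-axis using Ī + A·d² with d = x − 10:
  plate: d = 0 cm → contributes +2333.3 cm⁴
  hole 1: d = -6 cm → contributes −18.116 cm⁴
  hole 2: d = -2 cm → contributes −2.0307 cm⁴
  hole 3: d = 2 cm → contributes −2.0307 cm⁴
  hole 4: d = 6 cm → contributes −18.116 cm⁴
Total I = 2 293 cm⁴.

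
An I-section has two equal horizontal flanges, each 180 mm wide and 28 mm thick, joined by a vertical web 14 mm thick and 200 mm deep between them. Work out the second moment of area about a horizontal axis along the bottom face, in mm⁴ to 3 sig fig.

Decompose the section into non-overlapping parts with the origin at the bottom-left of its bounding rectangle.
Bottom flange: 180 × 28, A = 5 040 mm², y = 14 mm, Ī = 329 280 mm⁴.
Web: 14 × 200, A = 2 800 mm², y = 128 mm, Ī = 9 333 333 mm⁴.
Top flange: 180 × 28, A = 5 040 mm², y = 242 mm, Ī = 329 280 mm⁴.
Transfer each piece to the bottom edge using Ī + A·d² with d = y − 0:
  bottom flange: d = 14 mm → contributes +1 317 120 mm⁴
  web: d = 128 mm → contributes +55 208 533 mm⁴
  top flange: d = 242 mm → contributes +295 491 840 mm⁴
Total I = 352 017 493 mm⁴.

I_base ≈ 3.52 × 10⁸ mm⁴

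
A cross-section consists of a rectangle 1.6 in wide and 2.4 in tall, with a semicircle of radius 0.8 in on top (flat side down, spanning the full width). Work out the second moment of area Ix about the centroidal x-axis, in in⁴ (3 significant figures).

Ix ≈ 3.78 in⁴

Treat the section as a set of non-overlapping primitives; coordinates are from the bounding-box lower-left.
Rectangular body: 1.6 × 2.4, A = 3.84 in², y = 1.2 in, Ī = 1.8432 in⁴.
Semicircular cap: semicircle r = 0.8, A = 1.0053 in², y = 2.7395 in, Ī = 0.044956 in⁴.
Centroid: ȳ = ΣA·y / ΣA = 1.5194 in.
Transfer each piece to the centroidal x-axis using Ī + A·d² with d = y − 1.5194:
  rectangular body: d = -0.31942 in → contributes +2.235 in⁴
  semicircular cap: d = 1.2201 in → contributes +1.5415 in⁴
Total I = 3.7765 in⁴.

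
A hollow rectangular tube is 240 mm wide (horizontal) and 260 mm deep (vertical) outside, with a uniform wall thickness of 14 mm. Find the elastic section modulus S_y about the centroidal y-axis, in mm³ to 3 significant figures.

S_y ≈ 9.61 × 10⁵ mm³

Break the section into simple shapes (no overlaps), measuring from the bottom-left corner of the bounding box.
Outer rectangle: 240 × 260, A = 62 400 mm², x = 120 mm, Ī = 299 520 000 mm⁴.
Inner void (subtracted): 212 × 232, A = 49 184 mm², x = 120 mm, Ī = 184 210 475 mm⁴.
By symmetry the centroid is at mid-width, x̄ = 120 mm.
All pieces are centred on the centroidal y-axis, so I = ΣĪ (holes subtracted) = 115 309 525 mm⁴.
Extreme fibre distance c = 120 mm; S = I/c = 960 913 mm³.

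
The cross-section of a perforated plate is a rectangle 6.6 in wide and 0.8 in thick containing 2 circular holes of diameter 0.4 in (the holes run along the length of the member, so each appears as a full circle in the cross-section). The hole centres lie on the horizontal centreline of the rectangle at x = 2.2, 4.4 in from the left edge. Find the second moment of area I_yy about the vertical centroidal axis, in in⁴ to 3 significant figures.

I_yy ≈ 18.9 in⁴

Treat the section as a set of non-overlapping primitives; coordinates are from the bounding-box lower-left.
Plate: 6.6 × 0.8, A = 5.28 in², x = 3.3 in, Ī = 19.166 in⁴.
Hole 1 (subtracted): ⌀0.4, A = 0.12566 in², x = 2.2 in, Ī = 0.0012566 in⁴.
Hole 2 (subtracted): ⌀0.4, A = 0.12566 in², x = 4.4 in, Ī = 0.0012566 in⁴.
By symmetry the centroid is at mid-width, x̄ = 3.3 in.
Transfer each piece to the vertical centroidal axis using Ī + A·d² with d = x − 3.3:
  plate: d = 0 in → contributes +19.166 in⁴
  hole 1: d = -1.1 in → contributes −0.15331 in⁴
  hole 2: d = 1.1 in → contributes −0.15331 in⁴
Total I = 18.86 in⁴.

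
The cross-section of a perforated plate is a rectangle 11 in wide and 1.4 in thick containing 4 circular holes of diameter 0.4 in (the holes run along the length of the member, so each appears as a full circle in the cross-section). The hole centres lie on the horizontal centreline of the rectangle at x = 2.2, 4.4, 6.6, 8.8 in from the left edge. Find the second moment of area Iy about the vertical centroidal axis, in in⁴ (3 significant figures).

Decompose the section into non-overlapping parts with the origin at the bottom-left of its bounding rectangle.
Plate: 11 × 1.4, A = 15.4 in², x = 5.5 in, Ī = 155.28 in⁴.
Hole 1 (subtracted): ⌀0.4, A = 0.12566 in², x = 2.2 in, Ī = 0.0012566 in⁴.
Hole 2 (subtracted): ⌀0.4, A = 0.12566 in², x = 4.4 in, Ī = 0.0012566 in⁴.
Hole 3 (subtracted): ⌀0.4, A = 0.12566 in², x = 6.6 in, Ī = 0.0012566 in⁴.
Hole 4 (subtracted): ⌀0.4, A = 0.12566 in², x = 8.8 in, Ī = 0.0012566 in⁴.
By symmetry the centroid is at mid-width, x̄ = 5.5 in.
Transfer each piece to the vertical centroidal axis using Ī + A·d² with d = x − 5.5:
  plate: d = 0 in → contributes +155.28 in⁴
  hole 1: d = -3.3 in → contributes −1.3697 in⁴
  hole 2: d = -1.1 in → contributes −0.15331 in⁴
  hole 3: d = 1.1 in → contributes −0.15331 in⁴
  hole 4: d = 3.3 in → contributes −1.3697 in⁴
Total I = 152.24 in⁴.

Iy ≈ 152 in⁴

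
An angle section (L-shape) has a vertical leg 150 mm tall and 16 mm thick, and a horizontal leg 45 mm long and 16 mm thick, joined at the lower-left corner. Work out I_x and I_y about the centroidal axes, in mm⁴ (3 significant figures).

Break the section into simple shapes (no overlaps), measuring from the bottom-left corner of the bounding box.
Vertical leg: 16 × 150, A = 2 400 mm², y = 75 mm, Ī = 4 500 000 mm⁴.
Horizontal leg (remainder): 29 × 16, A = 464 mm², y = 8 mm, Ī = 9898.7 mm⁴.
Centroid: ȳ = ΣA·y / ΣA = 64.145 mm.
Transfer each piece to the centroidal x-axis using Ī + A·d² with d = y − 64.145:
  vertical leg: d = 10.855 mm → contributes +4 782 781 mm⁴
  horizontal leg (remainder): d = -56.145 mm → contributes +1 472 561 mm⁴
Total I = 6 255 342 mm⁴.
For the y-axis: x̄ = 11.645 mm.
Repeating about the centroidal y-axis gives I_y = 280 562 mm⁴.

I_x ≈ 6.26 × 10⁶ mm⁴, I_y ≈ 2.81 × 10⁵ mm⁴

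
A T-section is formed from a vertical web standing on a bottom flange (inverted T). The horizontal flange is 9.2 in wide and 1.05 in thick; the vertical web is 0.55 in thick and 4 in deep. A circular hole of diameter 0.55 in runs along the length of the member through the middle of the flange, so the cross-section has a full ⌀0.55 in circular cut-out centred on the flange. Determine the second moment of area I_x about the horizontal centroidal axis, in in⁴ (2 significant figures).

Decompose the section into non-overlapping parts with the origin at the bottom-left of its bounding rectangle.
Flange: 9.2 × 1.05, A = 9.66 in², y = 0.525 in, Ī = 0.8875 in⁴.
Web: 0.55 × 4, A = 2.2 in², y = 3.05 in, Ī = 2.933 in⁴.
Hole (subtracted): ⌀0.55, A = 0.2376 in², y = 0.525 in, Ī = 0.004492 in⁴.
Centroid: ȳ = ΣA·y / ΣA = 1.003 in.
Transfer each piece to the horizontal centroidal axis using Ī + A·d² with d = y − 1.003:
  flange: d = -0.478 in → contributes +3.094 in⁴
  web: d = 2.047 in → contributes +12.15 in⁴
  hole: d = -0.478 in → contributes −0.05877 in⁴
Total I = 15.19 in⁴.

I_x ≈ 15 in⁴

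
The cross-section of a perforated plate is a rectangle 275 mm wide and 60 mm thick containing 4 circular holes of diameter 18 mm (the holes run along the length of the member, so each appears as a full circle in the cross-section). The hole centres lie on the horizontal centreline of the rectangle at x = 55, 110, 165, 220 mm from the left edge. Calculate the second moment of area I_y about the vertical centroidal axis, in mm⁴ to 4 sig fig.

I_y ≈ 1.001 × 10⁸ mm⁴

Treat the section as a set of non-overlapping primitives; coordinates are from the bounding-box lower-left.
Plate: 275 × 60, A = 16 500 mm², x = 137.5 mm, Ī = 103 984 375 mm⁴.
Hole 1 (subtracted): ⌀18, A = 254.469 mm², x = 55 mm, Ī = 5 153 mm⁴.
Hole 2 (subtracted): ⌀18, A = 254.469 mm², x = 110 mm, Ī = 5 153 mm⁴.
Hole 3 (subtracted): ⌀18, A = 254.469 mm², x = 165 mm, Ī = 5 153 mm⁴.
Hole 4 (subtracted): ⌀18, A = 254.469 mm², x = 220 mm, Ī = 5 153 mm⁴.
By symmetry the centroid is at mid-width, x̄ = 137.5 mm.
Transfer each piece to the vertical centroidal axis using Ī + A·d² with d = x − 137.5:
  plate: d = 0 mm → contributes +103 984 375 mm⁴
  hole 1: d = -82.5 mm → contributes −1 737 133 mm⁴
  hole 2: d = -27.5 mm → contributes −197 595 mm⁴
  hole 3: d = 27.5 mm → contributes −197 595 mm⁴
  hole 4: d = 82.5 mm → contributes −1 737 133 mm⁴
Total I = 100 114 919 mm⁴.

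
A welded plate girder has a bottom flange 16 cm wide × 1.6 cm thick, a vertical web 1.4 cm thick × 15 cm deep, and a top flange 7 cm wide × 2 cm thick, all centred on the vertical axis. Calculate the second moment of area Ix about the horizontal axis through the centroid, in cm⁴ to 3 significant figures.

Ix ≈ 3030 cm⁴

Decompose the section into non-overlapping parts with the origin at the bottom-left of its bounding rectangle.
Bottom plate: 16 × 1.6, A = 25.6 cm², y = 0.8 cm, Ī = 5.4613 cm⁴.
Web plate: 1.4 × 15, A = 21 cm², y = 9.1 cm, Ī = 393.75 cm⁴.
Top plate: 7 × 2, A = 14 cm², y = 17.6 cm, Ī = 4.6667 cm⁴.
Centroid: ȳ = ΣA·y / ΣA = 7.5574 cm.
Transfer each piece to the horizontal axis through the centroid using Ī + A·d² with d = y − 7.5574:
  bottom plate: d = -6.7574 cm → contributes +1174.4 cm⁴
  web plate: d = 1.5426 cm → contributes +443.72 cm⁴
  top plate: d = 10.043 cm → contributes +1416.6 cm⁴
Total I = 3034.8 cm⁴.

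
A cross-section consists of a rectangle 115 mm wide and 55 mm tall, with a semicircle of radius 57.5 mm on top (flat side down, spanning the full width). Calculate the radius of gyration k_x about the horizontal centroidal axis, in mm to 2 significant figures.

Break the section into simple shapes (no overlaps), measuring from the bottom-left corner of the bounding box.
Rectangular body: 115 × 55, A = 6 325 mm², y = 27.5 mm, Ī = 1 594 427 mm⁴.
Semicircular cap: semicircle r = 57.5, A = 5 193 mm², y = 79.4 mm, Ī = 1 199 785 mm⁴.
Centroid: ȳ = ΣA·y / ΣA = 50.9 mm.
Transfer each piece to the horizontal centroidal axis using Ī + A·d² with d = y − 50.9:
  rectangular body: d = -23.4 mm → contributes +5 058 456 mm⁴
  semicircular cap: d = 28.5 mm → contributes +5 418 561 mm⁴
Total I = 10 477 018 mm⁴.
Radius of gyration: k = √(I/A) = √(10 477 018 / 11 518) = 30.16 mm.

k_x ≈ 30 mm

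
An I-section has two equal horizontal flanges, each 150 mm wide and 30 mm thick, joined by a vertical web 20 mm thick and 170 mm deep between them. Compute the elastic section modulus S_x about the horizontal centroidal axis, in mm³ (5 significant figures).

S_x ≈ 8.5968 × 10⁵ mm³

Decompose the section into non-overlapping parts with the origin at the bottom-left of its bounding rectangle.
Bottom flange: 150 × 30, A = 4 500 mm², y = 15 mm, Ī = 337 500 mm⁴.
Web: 20 × 170, A = 3 400 mm², y = 115 mm, Ī = 8 188 333 mm⁴.
Top flange: 150 × 30, A = 4 500 mm², y = 215 mm, Ī = 337 500 mm⁴.
By symmetry the centroid is at mid-height, ȳ = 115 mm.
Transfer each piece to the horizontal centroidal axis using Ī + A·d² with d = y − 115:
  bottom flange: d = -100 mm → contributes +45 337 500 mm⁴
  web: d = 0 mm → contributes +8 188 333 mm⁴
  top flange: d = 100 mm → contributes +45 337 500 mm⁴
Total I = 98 863 333 mm⁴.
Extreme fibre distance c = 115 mm; S = I/c = 859681.2 mm³.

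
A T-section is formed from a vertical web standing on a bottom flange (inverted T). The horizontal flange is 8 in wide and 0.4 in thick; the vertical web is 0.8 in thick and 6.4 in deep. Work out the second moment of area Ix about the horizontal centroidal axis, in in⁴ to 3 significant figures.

Break the section into simple shapes (no overlaps), measuring from the bottom-left corner of the bounding box.
Flange: 8 × 0.4, A = 3.2 in², y = 0.2 in, Ī = 0.042667 in⁴.
Web: 0.8 × 6.4, A = 5.12 in², y = 3.6 in, Ī = 17.476 in⁴.
Centroid: ȳ = ΣA·y / ΣA = 2.2923 in.
Transfer each piece to the horizontal centroidal axis using Ī + A·d² with d = y − 2.2923:
  flange: d = -2.0923 in → contributes +14.051 in⁴
  web: d = 1.3077 in → contributes +26.232 in⁴
Total I = 40.283 in⁴.

Ix ≈ 40.3 in⁴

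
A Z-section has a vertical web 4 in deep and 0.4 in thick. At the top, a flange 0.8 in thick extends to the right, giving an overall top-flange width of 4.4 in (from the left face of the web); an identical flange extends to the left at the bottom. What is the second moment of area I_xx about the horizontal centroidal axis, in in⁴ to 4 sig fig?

I_xx ≈ 18.86 in⁴

Split into non-overlapping primitives; take the origin at the lower-left of the bounding box.
Web: 0.4 × 4, A = 1.6 in², y = 2 in, Ī = 2.13333 in⁴.
Top flange (beyond web): 4 × 0.8, A = 3.2 in², y = 3.6 in, Ī = 0.170667 in⁴.
Bottom flange (beyond web): 4 × 0.8, A = 3.2 in², y = 0.4 in, Ī = 0.170667 in⁴.
Centroid: ȳ = ΣA·y / ΣA = 2 in.
Transfer each piece to the horizontal centroidal axis using Ī + A·d² with d = y − 2:
  web: d = 0 in → contributes +2.13333 in⁴
  top flange (beyond web): d = 1.6 in → contributes +8.36267 in⁴
  bottom flange (beyond web): d = -1.6 in → contributes +8.36267 in⁴
Total I = 18.8587 in⁴.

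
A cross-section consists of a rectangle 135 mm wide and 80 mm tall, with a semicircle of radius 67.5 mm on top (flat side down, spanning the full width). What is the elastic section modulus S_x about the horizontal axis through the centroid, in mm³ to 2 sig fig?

Break the section into simple shapes (no overlaps), measuring from the bottom-left corner of the bounding box.
Rectangular body: 135 × 80, A = 10 800 mm², y = 40 mm, Ī = 5 760 000 mm⁴.
Semicircular cap: semicircle r = 67.5, A = 7 157 mm², y = 108.6 mm, Ī = 2 278 490 mm⁴.
Centroid: ȳ = ΣA·y / ΣA = 67.36 mm.
Transfer each piece to the horizontal axis through the centroid using Ī + A·d² with d = y − 67.36:
  rectangular body: d = -27.36 mm → contributes +13 844 781 mm⁴
  semicircular cap: d = 41.29 mm → contributes +14 478 625 mm⁴
Total I = 28 323 406 mm⁴.
Extreme fibre distance c = 80.14 mm; S = I/c = 353 426 mm³.

S_x ≈ 3.5 × 10⁵ mm³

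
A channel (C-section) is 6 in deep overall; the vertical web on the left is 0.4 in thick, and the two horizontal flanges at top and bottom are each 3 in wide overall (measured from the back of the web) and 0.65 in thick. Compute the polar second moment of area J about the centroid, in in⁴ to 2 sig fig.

Break the section into simple shapes (no overlaps), measuring from the bottom-left corner of the bounding box.
Web: 0.4 × 6, A = 2.4 in², y = 3 in, Ī = 7.2 in⁴.
Top flange (beyond web): 2.6 × 0.65, A = 1.69 in², y = 5.675 in, Ī = 0.0595 in⁴.
Bottom flange (beyond web): 2.6 × 0.65, A = 1.69 in², y = 0.325 in, Ī = 0.0595 in⁴.
By symmetry the centroid is at mid-height, ȳ = 3 in.
Transfer each piece to the centroidal x-axis using Ī + A·d² with d = y − 3:
  web: d = 0 in → contributes +7.2 in⁴
  top flange (beyond web): d = 2.675 in → contributes +12.15 in⁴
  bottom flange (beyond web): d = -2.675 in → contributes +12.15 in⁴
Total I = 31.51 in⁴.
For the y-axis: x̄ = 1.077 in.
Repeating about the centroidal y-axis gives I_y = 5.094 in⁴.
Polar second moment: J = I_x + I_y = 36.6 in⁴.

J ≈ 37 in⁴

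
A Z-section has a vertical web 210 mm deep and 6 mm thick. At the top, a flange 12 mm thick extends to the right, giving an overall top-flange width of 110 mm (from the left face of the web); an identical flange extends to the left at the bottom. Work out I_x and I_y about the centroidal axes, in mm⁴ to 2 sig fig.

I_x ≈ 2.9 × 10⁷ mm⁴, I_y ≈ 9.8 × 10⁶ mm⁴

Treat the section as a set of non-overlapping primitives; coordinates are from the bounding-box lower-left.
Web: 6 × 210, A = 1 260 mm², y = 105 mm, Ī = 4 630 500 mm⁴.
Top flange (beyond web): 104 × 12, A = 1 248 mm², y = 204 mm, Ī = 14 976 mm⁴.
Bottom flange (beyond web): 104 × 12, A = 1 248 mm², y = 6 mm, Ī = 14 976 mm⁴.
Centroid: ȳ = ΣA·y / ΣA = 105 mm.
Transfer each piece to the centroidal x-axis using Ī + A·d² with d = y − 105:
  web: d = 0 mm → contributes +4 630 500 mm⁴
  top flange (beyond web): d = 99 mm → contributes +12 246 624 mm⁴
  bottom flange (beyond web): d = -99 mm → contributes +12 246 624 mm⁴
Total I = 29 123 748 mm⁴.
For the y-axis: x̄ = 107 mm.
Repeating about the centroidal y-axis gives I_y = 9 803 908 mm⁴.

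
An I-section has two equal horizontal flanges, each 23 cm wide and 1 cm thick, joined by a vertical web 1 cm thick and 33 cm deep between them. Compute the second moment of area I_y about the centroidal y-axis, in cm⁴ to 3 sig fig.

Break the section into simple shapes (no overlaps), measuring from the bottom-left corner of the bounding box.
Bottom flange: 23 × 1, A = 23 cm², x = 11.5 cm, Ī = 1013.9 cm⁴.
Web: 1 × 33, A = 33 cm², x = 11.5 cm, Ī = 2.75 cm⁴.
Top flange: 23 × 1, A = 23 cm², x = 11.5 cm, Ī = 1013.9 cm⁴.
By symmetry the centroid is at mid-width, x̄ = 11.5 cm.
All pieces are centred on the centroidal y-axis, so I = ΣĪ = 2030.6 cm⁴.

I_y ≈ 2030 cm⁴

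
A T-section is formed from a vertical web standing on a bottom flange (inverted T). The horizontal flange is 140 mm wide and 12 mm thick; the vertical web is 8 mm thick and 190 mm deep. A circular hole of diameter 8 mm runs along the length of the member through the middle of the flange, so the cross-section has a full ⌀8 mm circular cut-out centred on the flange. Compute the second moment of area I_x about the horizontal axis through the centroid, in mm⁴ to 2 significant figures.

Treat the section as a set of non-overlapping primitives; coordinates are from the bounding-box lower-left.
Flange: 140 × 12, A = 1 680 mm², y = 6 mm, Ī = 20 160 mm⁴.
Web: 8 × 190, A = 1 520 mm², y = 107 mm, Ī = 4 572 667 mm⁴.
Hole (subtracted): ⌀8, A = 50.27 mm², y = 6 mm, Ī = 201.1 mm⁴.
Centroid: ȳ = ΣA·y / ΣA = 54.74 mm.
Transfer each piece to the horizontal axis through the centroid using Ī + A·d² with d = y − 54.74:
  flange: d = -48.74 mm → contributes +4 011 248 mm⁴
  web: d = 52.26 mm → contributes +8 723 852 mm⁴
  hole: d = -48.74 mm → contributes −119 614 mm⁴
Total I = 12 615 486 mm⁴.

I_x ≈ 1.3 × 10⁷ mm⁴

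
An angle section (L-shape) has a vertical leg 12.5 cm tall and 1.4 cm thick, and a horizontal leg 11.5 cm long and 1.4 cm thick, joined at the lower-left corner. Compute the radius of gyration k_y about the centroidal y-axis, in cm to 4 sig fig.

k_y ≈ 3.473 cm

Split into non-overlapping primitives; take the origin at the lower-left of the bounding box.
Vertical leg: 1.4 × 12.5, A = 17.5 cm², x = 0.7 cm, Ī = 2.85833 cm⁴.
Horizontal leg (remainder): 10.1 × 1.4, A = 14.14 cm², x = 6.45 cm, Ī = 120.202 cm⁴.
Centroid: x̄ = ΣA·x / ΣA = 3.26969 cm.
Transfer each piece to the centroidal y-axis using Ī + A·d² with d = x − 3.26969:
  vertical leg: d = -2.56969 cm → contributes +118.416 cm⁴
  horizontal leg (remainder): d = 3.18031 cm → contributes +263.219 cm⁴
Total I = 381.635 cm⁴.
Radius of gyration: k = √(I/A) = √(381.635 / 31.64) = 3.47301 cm.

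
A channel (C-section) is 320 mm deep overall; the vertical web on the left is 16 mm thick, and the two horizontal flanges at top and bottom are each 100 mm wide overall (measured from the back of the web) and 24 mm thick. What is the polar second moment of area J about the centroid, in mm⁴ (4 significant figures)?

J ≈ 1.403 × 10⁸ mm⁴

Decompose the section into non-overlapping parts with the origin at the bottom-left of its bounding rectangle.
Web: 16 × 320, A = 5 120 mm², y = 160 mm, Ī = 43 690 667 mm⁴.
Top flange (beyond web): 84 × 24, A = 2 016 mm², y = 308 mm, Ī = 96 768 mm⁴.
Bottom flange (beyond web): 84 × 24, A = 2 016 mm², y = 12 mm, Ī = 96 768 mm⁴.
By symmetry the centroid is at mid-height, ȳ = 160 mm.
Transfer each piece to the centroidal x-axis using Ī + A·d² with d = y − 160:
  web: d = 0 mm → contributes +43 690 667 mm⁴
  top flange (beyond web): d = 148 mm → contributes +44 255 232 mm⁴
  bottom flange (beyond web): d = -148 mm → contributes +44 255 232 mm⁴
Total I = 132 201 131 mm⁴.
For the y-axis: x̄ = 30.028 mm.
Repeating about the centroidal y-axis gives I_y = 8 119 204 mm⁴.
Polar second moment: J = I_x + I_y = 140 320 334 mm⁴.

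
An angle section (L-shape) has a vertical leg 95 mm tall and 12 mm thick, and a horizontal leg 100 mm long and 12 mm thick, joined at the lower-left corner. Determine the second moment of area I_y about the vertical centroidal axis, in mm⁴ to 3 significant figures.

I_y ≈ 2.07 × 10⁶ mm⁴

Split into non-overlapping primitives; take the origin at the lower-left of the bounding box.
Vertical leg: 12 × 95, A = 1 140 mm², x = 6 mm, Ī = 13 680 mm⁴.
Horizontal leg (remainder): 88 × 12, A = 1 056 mm², x = 56 mm, Ī = 681 472 mm⁴.
Centroid: x̄ = ΣA·x / ΣA = 30.044 mm.
Transfer each piece to the vertical centroidal axis using Ī + A·d² with d = x − 30.044:
  vertical leg: d = -24.044 mm → contributes +672 714 mm⁴
  horizontal leg (remainder): d = 25.956 mm → contributes +1 392 929 mm⁴
Total I = 2 065 644 mm⁴.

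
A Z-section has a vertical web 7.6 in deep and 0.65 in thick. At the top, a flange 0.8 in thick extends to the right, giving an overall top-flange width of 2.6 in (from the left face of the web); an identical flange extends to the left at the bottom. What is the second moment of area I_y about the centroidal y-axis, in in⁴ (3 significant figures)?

Break the section into simple shapes (no overlaps), measuring from the bottom-left corner of the bounding box.
Web: 0.65 × 7.6, A = 4.94 in², x = 2.275 in, Ī = 0.17393 in⁴.
Top flange (beyond web): 1.95 × 0.8, A = 1.56 in², x = 3.575 in, Ī = 0.49433 in⁴.
Bottom flange (beyond web): 1.95 × 0.8, A = 1.56 in², x = 0.975 in, Ī = 0.49433 in⁴.
Centroid: x̄ = ΣA·x / ΣA = 2.275 in.
Transfer each piece to the centroidal y-axis using Ī + A·d² with d = x − 2.275:
  web: d = 0 in → contributes +0.17393 in⁴
  top flange (beyond web): d = 1.3 in → contributes +3.1307 in⁴
  bottom flange (beyond web): d = -1.3 in → contributes +3.1307 in⁴
Total I = 6.4354 in⁴.

I_y ≈ 6.44 in⁴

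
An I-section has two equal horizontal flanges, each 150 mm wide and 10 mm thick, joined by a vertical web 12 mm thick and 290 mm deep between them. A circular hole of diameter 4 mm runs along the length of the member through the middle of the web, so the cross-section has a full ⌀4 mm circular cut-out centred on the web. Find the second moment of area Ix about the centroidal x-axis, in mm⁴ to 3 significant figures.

Split into non-overlapping primitives; take the origin at the lower-left of the bounding box.
Bottom flange: 150 × 10, A = 1 500 mm², y = 5 mm, Ī = 12 500 mm⁴.
Web: 12 × 290, A = 3 480 mm², y = 155 mm, Ī = 24 389 000 mm⁴.
Top flange: 150 × 10, A = 1 500 mm², y = 305 mm, Ī = 12 500 mm⁴.
Hole (subtracted): ⌀4, A = 12.566 mm², y = 155 mm, Ī = 12.566 mm⁴.
By symmetry the centroid is at mid-height, ȳ = 155 mm.
Transfer each piece to the centroidal x-axis using Ī + A·d² with d = y − 155:
  bottom flange: d = -150 mm → contributes +33 762 500 mm⁴
  web: d = 0 mm → contributes +24 389 000 mm⁴
  top flange: d = 150 mm → contributes +33 762 500 mm⁴
  hole: d = 0 mm → contributes −12.566 mm⁴
Total I = 91 913 987 mm⁴.

Ix ≈ 9.19 × 10⁷ mm⁴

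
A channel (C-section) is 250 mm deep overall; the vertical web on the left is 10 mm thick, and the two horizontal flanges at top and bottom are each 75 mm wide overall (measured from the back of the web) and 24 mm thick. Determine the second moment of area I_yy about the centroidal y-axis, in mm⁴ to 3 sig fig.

Split into non-overlapping primitives; take the origin at the lower-left of the bounding box.
Web: 10 × 250, A = 2 500 mm², x = 5 mm, Ī = 20 833 mm⁴.
Top flange (beyond web): 65 × 24, A = 1 560 mm², x = 42.5 mm, Ī = 549 250 mm⁴.
Bottom flange (beyond web): 65 × 24, A = 1 560 mm², x = 42.5 mm, Ī = 549 250 mm⁴.
Centroid: x̄ = ΣA·x / ΣA = 25.819 mm.
Transfer each piece to the centroidal y-axis using Ī + A·d² with d = x − 25.819:
  web: d = -20.819 mm → contributes +1 104 359 mm⁴
  top flange (beyond web): d = 16.681 mm → contributes +983 355 mm⁴
  bottom flange (beyond web): d = 16.681 mm → contributes +983 355 mm⁴
Total I = 3 071 068 mm⁴.

I_yy ≈ 3.07 × 10⁶ mm⁴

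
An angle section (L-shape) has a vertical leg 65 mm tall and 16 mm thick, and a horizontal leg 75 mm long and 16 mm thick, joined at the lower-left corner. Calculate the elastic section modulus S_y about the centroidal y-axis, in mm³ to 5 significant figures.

Treat the section as a set of non-overlapping primitives; coordinates are from the bounding-box lower-left.
Vertical leg: 16 × 65, A = 1 040 mm², x = 8 mm, Ī = 22186.67 mm⁴.
Horizontal leg (remainder): 59 × 16, A = 944 mm², x = 45.5 mm, Ī = 273838.7 mm⁴.
Centroid: x̄ = ΣA·x / ΣA = 25.84274 mm.
Transfer each piece to the centroidal y-axis using Ī + A·d² with d = x − 25.84274:
  vertical leg: d = -17.84274 mm → contributes +353284.6 mm⁴
  horizontal leg (remainder): d = 19.65726 mm → contributes +638607.6 mm⁴
Total I = 991892.3 mm⁴.
Extreme fibre distance c = 49.15726 mm; S = I/c = 20177.94 mm³.

S_y ≈ 2.0178 × 10⁴ mm³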